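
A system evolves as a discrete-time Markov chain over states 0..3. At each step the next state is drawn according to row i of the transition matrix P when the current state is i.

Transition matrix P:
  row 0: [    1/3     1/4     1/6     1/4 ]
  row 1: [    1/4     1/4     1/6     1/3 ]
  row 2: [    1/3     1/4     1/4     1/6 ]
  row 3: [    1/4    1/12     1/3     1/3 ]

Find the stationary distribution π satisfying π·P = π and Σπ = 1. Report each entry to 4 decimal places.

π = [0.2937, 0.2049, 0.2310, 0.2704]

Balance equations π_j = Σ_i π_i·P[i][j]:
  π_0 = 1/3·π_0 + 1/4·π_1 + 1/3·π_2 + 1/4·π_3
  π_1 = 1/4·π_0 + 1/4·π_1 + 1/4·π_2 + 1/12·π_3
  π_2 = 1/6·π_0 + 1/6·π_1 + 1/4·π_2 + 1/3·π_3
  normalize: π_0 + π_1 + π_2 + π_3 = 1
Solving the linear system gives exactly π = [220/749, 307/1498, 173/749, 405/1498].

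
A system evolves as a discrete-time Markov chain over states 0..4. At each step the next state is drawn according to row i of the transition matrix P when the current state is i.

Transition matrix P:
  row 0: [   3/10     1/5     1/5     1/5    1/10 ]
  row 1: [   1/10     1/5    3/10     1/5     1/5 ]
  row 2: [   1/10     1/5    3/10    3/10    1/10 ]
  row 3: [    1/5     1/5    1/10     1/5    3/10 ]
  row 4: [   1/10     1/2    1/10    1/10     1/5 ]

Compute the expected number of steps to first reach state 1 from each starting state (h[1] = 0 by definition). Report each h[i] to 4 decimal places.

h = [4.0512, 0.0000, 4.0222, 3.7904, 2.7330]

First-step conditioning: h[1] = 0; for i ≠ 1, h[i] = 1 + Σ_k P[i][k]·h[k].
  h[0] = 1 + 3/10·h[0] + 1/5·h[2] + 1/5·h[3] + 1/10·h[4]
  h[2] = 1 + 1/10·h[0] + 3/10·h[2] + 3/10·h[3] + 1/10·h[4]
  h[3] = 1 + 1/5·h[0] + 1/10·h[2] + 1/5·h[3] + 3/10·h[4]
  h[4] = 1 + 1/10·h[0] + 1/10·h[2] + 1/10·h[3] + 1/5·h[4]
Solving the 4×4 linear system over states ≠ 1 gives exactly h = [8390/2071, 0, 8330/2071, 7850/2071, 5660/2071] (h[1] = 0 is the target).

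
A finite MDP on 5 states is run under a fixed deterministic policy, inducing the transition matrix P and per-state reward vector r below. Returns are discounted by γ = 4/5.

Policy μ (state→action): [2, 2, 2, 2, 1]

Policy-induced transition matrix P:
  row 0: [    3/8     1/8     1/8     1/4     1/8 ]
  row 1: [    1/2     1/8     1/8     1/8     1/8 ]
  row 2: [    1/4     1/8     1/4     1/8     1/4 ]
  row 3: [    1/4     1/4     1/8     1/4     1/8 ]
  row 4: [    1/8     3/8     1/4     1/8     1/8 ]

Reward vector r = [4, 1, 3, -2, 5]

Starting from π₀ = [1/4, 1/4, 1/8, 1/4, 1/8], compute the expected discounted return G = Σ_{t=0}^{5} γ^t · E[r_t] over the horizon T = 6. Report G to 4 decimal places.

G = 7.9252

t=0: π = [0.2500, 0.2500, 0.1250, 0.2500, 0.1250], E[r] = 1.7500, γ^t·E[r] = 1.750000, running G = 1.750000
t=1: π = [0.3281, 0.1875, 0.1563, 0.1875, 0.1406], E[r] = 2.2969, γ^t·E[r] = 1.837500, running G = 3.587500
t=2: π = [0.3203, 0.1836, 0.1621, 0.1895, 0.1445], E[r] = 2.2949, γ^t·E[r] = 1.468750, running G = 5.056250
t=3: π = [0.3179, 0.1848, 0.1633, 0.1887, 0.1453], E[r] = 2.2952, γ^t·E[r] = 1.175125, running G = 6.231375
t=4: π = [0.3178, 0.1849, 0.1636, 0.1883, 0.1454], E[r] = 2.2972, γ^t·E[r] = 0.940925, running G = 7.172300
t=5: π = [0.3178, 0.1849, 0.1636, 0.1883, 0.1454], E[r] = 2.2976, γ^t·E[r] = 0.752865, running G = 7.925165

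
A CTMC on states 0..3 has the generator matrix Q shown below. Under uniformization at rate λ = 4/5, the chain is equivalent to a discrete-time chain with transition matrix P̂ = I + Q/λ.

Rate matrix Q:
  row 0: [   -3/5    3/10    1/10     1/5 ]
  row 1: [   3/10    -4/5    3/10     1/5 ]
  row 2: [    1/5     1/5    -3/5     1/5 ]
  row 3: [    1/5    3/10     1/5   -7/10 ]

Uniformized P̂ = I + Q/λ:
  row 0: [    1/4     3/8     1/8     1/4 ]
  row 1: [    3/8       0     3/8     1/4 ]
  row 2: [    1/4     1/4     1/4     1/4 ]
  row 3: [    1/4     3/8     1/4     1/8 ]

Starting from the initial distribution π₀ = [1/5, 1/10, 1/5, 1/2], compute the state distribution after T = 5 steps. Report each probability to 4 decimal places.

t=0: π = [0.2000, 0.1000, 0.2000, 0.5000]
t=1: π = [0.2625, 0.3125, 0.2375, 0.1875]
t=2: π = [0.2891, 0.2281, 0.2563, 0.2266]
t=3: π = [0.2785, 0.2574, 0.2424, 0.2217]
t=4: π = [0.2822, 0.2482, 0.2474, 0.2223]
t=5: π = [0.2810, 0.2510, 0.2457, 0.2222]

π = [0.2810, 0.2510, 0.2457, 0.2222]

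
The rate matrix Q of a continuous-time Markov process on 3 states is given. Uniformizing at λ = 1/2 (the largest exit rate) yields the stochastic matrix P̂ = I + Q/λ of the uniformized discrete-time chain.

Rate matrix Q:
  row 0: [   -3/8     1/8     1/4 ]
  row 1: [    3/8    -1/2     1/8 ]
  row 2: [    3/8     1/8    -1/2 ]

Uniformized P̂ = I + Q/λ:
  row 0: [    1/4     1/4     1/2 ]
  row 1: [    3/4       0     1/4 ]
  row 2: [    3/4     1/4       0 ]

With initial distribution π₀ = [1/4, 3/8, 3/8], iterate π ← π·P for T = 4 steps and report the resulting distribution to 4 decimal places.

t=0: π = [0.2500, 0.3750, 0.3750]
t=1: π = [0.6250, 0.1563, 0.2188]
t=2: π = [0.4375, 0.2109, 0.3516]
t=3: π = [0.5313, 0.1973, 0.2715]
t=4: π = [0.4844, 0.2007, 0.3149]

π = [0.4844, 0.2007, 0.3149]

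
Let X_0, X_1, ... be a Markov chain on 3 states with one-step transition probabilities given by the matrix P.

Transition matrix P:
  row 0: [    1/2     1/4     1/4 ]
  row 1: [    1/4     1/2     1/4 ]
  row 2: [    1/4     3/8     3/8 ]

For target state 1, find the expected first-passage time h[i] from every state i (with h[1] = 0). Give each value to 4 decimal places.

First-step conditioning: h[1] = 0; for i ≠ 1, h[i] = 1 + Σ_k P[i][k]·h[k].
  h[0] = 1 + 1/2·h[0] + 1/4·h[2]
  h[2] = 1 + 1/4·h[0] + 3/8·h[2]
Solving the 2×2 linear system over states ≠ 1 gives exactly h = [7/2, 0, 3] (h[1] = 0 is the target).

h = [3.5000, 0.0000, 3.0000]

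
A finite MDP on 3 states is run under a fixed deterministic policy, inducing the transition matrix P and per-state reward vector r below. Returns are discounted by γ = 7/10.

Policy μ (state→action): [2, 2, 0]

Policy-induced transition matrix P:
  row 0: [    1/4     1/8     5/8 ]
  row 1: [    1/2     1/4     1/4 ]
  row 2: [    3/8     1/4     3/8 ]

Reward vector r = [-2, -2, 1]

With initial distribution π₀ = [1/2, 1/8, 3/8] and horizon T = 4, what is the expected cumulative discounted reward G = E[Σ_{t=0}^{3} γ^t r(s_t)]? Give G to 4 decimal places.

G = -1.8355

t=0: π = [0.5000, 0.1250, 0.3750], E[r] = -0.8750, γ^t·E[r] = -0.875000, running G = -0.875000
t=1: π = [0.3281, 0.1875, 0.4844], E[r] = -0.5469, γ^t·E[r] = -0.382813, running G = -1.257813
t=2: π = [0.3574, 0.2090, 0.4336], E[r] = -0.6992, γ^t·E[r] = -0.342617, running G = -1.600430
t=3: π = [0.3564, 0.2053, 0.4382], E[r] = -0.6853, γ^t·E[r] = -0.235059, running G = -1.835489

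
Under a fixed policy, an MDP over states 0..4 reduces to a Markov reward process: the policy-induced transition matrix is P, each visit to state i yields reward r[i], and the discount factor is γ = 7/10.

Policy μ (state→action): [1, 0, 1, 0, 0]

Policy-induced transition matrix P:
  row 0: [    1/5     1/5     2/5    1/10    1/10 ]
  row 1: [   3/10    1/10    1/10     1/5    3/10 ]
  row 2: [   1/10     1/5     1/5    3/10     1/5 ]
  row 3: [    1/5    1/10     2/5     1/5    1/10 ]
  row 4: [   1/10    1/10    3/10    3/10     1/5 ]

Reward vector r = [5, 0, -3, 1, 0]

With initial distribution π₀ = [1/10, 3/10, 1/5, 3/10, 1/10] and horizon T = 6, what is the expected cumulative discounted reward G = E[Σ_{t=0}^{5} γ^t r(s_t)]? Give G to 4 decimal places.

t=0: π = [0.1000, 0.3000, 0.2000, 0.3000, 0.1000], E[r] = 0.2000, γ^t·E[r] = 0.200000, running G = 0.200000
t=1: π = [0.2000, 0.1300, 0.2600, 0.2200, 0.1900], E[r] = 0.4400, γ^t·E[r] = 0.308000, running G = 0.508000
t=2: π = [0.1680, 0.1460, 0.2900, 0.2250, 0.1710], E[r] = 0.1950, γ^t·E[r] = 0.095550, running G = 0.603550
t=3: π = [0.1685, 0.1458, 0.2811, 0.2293, 0.1753], E[r] = 0.2285, γ^t·E[r] = 0.078376, running G = 0.681926
t=4: π = [0.1689, 0.1450, 0.2825, 0.2288, 0.1748], E[r] = 0.2260, γ^t·E[r] = 0.054253, running G = 0.736178
t=5: π = [0.1688, 0.1451, 0.2825, 0.2288, 0.1747], E[r] = 0.2251, γ^t·E[r] = 0.037828, running G = 0.774006

G = 0.7740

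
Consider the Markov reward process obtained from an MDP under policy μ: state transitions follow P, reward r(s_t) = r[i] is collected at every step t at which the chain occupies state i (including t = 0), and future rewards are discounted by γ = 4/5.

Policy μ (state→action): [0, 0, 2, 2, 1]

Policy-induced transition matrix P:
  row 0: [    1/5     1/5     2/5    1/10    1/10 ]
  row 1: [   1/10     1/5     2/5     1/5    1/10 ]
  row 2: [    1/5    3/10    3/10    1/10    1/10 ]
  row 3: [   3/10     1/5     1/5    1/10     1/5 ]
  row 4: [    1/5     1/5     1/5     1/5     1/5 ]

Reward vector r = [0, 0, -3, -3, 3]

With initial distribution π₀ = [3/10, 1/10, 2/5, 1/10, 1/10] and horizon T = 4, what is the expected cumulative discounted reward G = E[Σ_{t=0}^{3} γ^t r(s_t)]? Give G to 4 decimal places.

G = -3.1056

t=0: π = [0.3000, 0.1000, 0.4000, 0.1000, 0.1000], E[r] = -1.2000, γ^t·E[r] = -1.200000, running G = -1.200000
t=1: π = [0.2000, 0.2400, 0.3200, 0.1200, 0.1200], E[r] = -0.9600, γ^t·E[r] = -0.768000, running G = -1.968000
t=2: π = [0.1880, 0.2320, 0.3200, 0.1360, 0.1240], E[r] = -0.9960, γ^t·E[r] = -0.637440, running G = -2.605440
t=3: π = [0.1904, 0.2320, 0.3160, 0.1356, 0.1260], E[r] = -0.9768, γ^t·E[r] = -0.500122, running G = -3.105562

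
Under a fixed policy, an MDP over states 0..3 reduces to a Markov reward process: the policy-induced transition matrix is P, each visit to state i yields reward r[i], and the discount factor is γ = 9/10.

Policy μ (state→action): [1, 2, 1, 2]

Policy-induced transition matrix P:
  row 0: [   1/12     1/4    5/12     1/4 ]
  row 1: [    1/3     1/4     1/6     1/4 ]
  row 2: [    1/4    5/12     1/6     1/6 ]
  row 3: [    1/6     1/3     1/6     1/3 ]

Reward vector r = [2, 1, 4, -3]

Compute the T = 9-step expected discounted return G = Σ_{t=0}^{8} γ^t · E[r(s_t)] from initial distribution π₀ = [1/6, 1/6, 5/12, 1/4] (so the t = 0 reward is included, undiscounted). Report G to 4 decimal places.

t=0: π = [0.1667, 0.1667, 0.4167, 0.2500], E[r] = 1.4167, γ^t·E[r] = 1.416667, running G = 1.416667
t=1: π = [0.2153, 0.3403, 0.2083, 0.2361], E[r] = 0.8958, γ^t·E[r] = 0.806250, running G = 2.222917
t=2: π = [0.2228, 0.3044, 0.2205, 0.2523], E[r] = 0.8750, γ^t·E[r] = 0.708750, running G = 2.931667
t=3: π = [0.2172, 0.3078, 0.2224, 0.2527], E[r] = 0.8737, γ^t·E[r] = 0.636926, running G = 3.568592
t=4: π = [0.2184, 0.3081, 0.2210, 0.2525], E[r] = 0.8712, γ^t·E[r] = 0.571596, running G = 4.140188
t=5: π = [0.2182, 0.3079, 0.2213, 0.2526], E[r] = 0.8715, γ^t·E[r] = 0.514618, running G = 4.654806
t=6: π = [0.2182, 0.3079, 0.2212, 0.2526], E[r] = 0.8715, γ^t·E[r] = 0.463125, running G = 5.117931
t=7: π = [0.2182, 0.3079, 0.2212, 0.2526], E[r] = 0.8714, γ^t·E[r] = 0.416811, running G = 5.534742
t=8: π = [0.2182, 0.3079, 0.2212, 0.2526], E[r] = 0.8715, γ^t·E[r] = 0.375131, running G = 5.909873

G = 5.9099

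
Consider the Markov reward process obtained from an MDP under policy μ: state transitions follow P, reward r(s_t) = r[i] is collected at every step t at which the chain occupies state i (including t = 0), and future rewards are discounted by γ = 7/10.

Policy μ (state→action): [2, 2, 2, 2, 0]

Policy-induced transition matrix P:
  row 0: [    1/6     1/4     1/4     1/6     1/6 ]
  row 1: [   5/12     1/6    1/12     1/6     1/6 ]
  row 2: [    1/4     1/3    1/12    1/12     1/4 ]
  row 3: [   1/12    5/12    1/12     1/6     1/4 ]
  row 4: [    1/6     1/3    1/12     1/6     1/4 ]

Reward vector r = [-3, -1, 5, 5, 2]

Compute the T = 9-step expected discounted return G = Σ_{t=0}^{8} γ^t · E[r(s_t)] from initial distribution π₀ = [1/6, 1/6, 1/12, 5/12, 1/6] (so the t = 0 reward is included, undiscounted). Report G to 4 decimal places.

t=0: π = [0.1667, 0.1667, 0.0833, 0.4167, 0.1667], E[r] = 2.1667, γ^t·E[r] = 2.166667, running G = 2.166667
t=1: π = [0.1806, 0.3264, 0.1111, 0.1597, 0.2222], E[r] = 0.9306, γ^t·E[r] = 0.651389, running G = 2.818056
t=2: π = [0.2442, 0.2772, 0.1134, 0.1574, 0.2078], E[r] = 0.7598, γ^t·E[r] = 0.372321, running G = 3.190376
t=3: π = [0.2323, 0.2799, 0.1240, 0.1572, 0.2065], E[r] = 0.8425, γ^t·E[r] = 0.288993, running G = 3.479369
t=4: π = [0.2339, 0.2804, 0.1221, 0.1563, 0.2073], E[r] = 0.8245, γ^t·E[r] = 0.197958, running G = 3.677327
t=5: π = [0.2339, 0.2801, 0.1223, 0.1565, 0.2071], E[r] = 0.8264, γ^t·E[r] = 0.138900, running G = 3.816227
t=6: π = [0.2339, 0.2802, 0.1223, 0.1565, 0.2072], E[r] = 0.8265, γ^t·E[r] = 0.097242, running G = 3.913469
t=7: π = [0.2339, 0.2802, 0.1223, 0.1565, 0.2072], E[r] = 0.8264, γ^t·E[r] = 0.068061, running G = 3.981530
t=8: π = [0.2339, 0.2802, 0.1223, 0.1565, 0.2072], E[r] = 0.8265, γ^t·E[r] = 0.047644, running G = 4.029174

G = 4.0292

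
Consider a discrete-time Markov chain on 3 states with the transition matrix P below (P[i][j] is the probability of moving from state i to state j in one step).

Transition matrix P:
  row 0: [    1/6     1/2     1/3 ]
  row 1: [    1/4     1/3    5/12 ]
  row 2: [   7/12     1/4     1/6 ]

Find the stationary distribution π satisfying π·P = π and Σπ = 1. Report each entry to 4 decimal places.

π = [0.3266, 0.3618, 0.3116]

Balance equations π_j = Σ_i π_i·P[i][j]:
  π_0 = 1/6·π_0 + 1/4·π_1 + 7/12·π_2
  π_1 = 1/2·π_0 + 1/3·π_1 + 1/4·π_2
  normalize: π_0 + π_1 + π_2 = 1
Solving the linear system gives exactly π = [65/199, 72/199, 62/199].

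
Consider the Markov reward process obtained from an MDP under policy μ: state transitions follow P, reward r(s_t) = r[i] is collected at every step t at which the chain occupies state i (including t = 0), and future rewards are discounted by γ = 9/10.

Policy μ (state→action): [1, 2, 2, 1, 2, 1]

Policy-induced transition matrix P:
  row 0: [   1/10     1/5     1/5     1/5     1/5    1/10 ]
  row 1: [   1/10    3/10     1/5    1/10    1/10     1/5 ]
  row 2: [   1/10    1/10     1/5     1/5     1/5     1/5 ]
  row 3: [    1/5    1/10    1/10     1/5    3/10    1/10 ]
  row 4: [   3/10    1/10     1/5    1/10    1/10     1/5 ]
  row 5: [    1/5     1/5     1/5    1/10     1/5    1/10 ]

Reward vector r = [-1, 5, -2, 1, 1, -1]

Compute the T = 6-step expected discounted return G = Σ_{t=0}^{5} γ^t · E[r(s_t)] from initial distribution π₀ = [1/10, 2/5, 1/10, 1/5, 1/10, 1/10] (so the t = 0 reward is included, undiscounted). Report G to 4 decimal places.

G = 3.7955

t=0: π = [0.1000, 0.4000, 0.1000, 0.2000, 0.1000, 0.1000], E[r] = 1.9000, γ^t·E[r] = 1.900000, running G = 1.900000
t=1: π = [0.1500, 0.2000, 0.1800, 0.1400, 0.1700, 0.1600], E[r] = 0.6400, γ^t·E[r] = 0.576000, running G = 2.476000
t=2: π = [0.1640, 0.1710, 0.1860, 0.1470, 0.1770, 0.1550], E[r] = 0.4880, γ^t·E[r] = 0.395280, running G = 2.871280
t=3: π = [0.1656, 0.1661, 0.1853, 0.1497, 0.1799, 0.1534], E[r] = 0.4705, γ^t·E[r] = 0.342995, running G = 3.214275
t=4: π = [0.1663, 0.1651, 0.1850, 0.1501, 0.1804, 0.1531], E[r] = 0.4666, γ^t·E[r] = 0.306103, running G = 3.520378
t=5: π = [0.1664, 0.1650, 0.1850, 0.1501, 0.1805, 0.1531], E[r] = 0.4660, γ^t·E[r] = 0.275164, running G = 3.795542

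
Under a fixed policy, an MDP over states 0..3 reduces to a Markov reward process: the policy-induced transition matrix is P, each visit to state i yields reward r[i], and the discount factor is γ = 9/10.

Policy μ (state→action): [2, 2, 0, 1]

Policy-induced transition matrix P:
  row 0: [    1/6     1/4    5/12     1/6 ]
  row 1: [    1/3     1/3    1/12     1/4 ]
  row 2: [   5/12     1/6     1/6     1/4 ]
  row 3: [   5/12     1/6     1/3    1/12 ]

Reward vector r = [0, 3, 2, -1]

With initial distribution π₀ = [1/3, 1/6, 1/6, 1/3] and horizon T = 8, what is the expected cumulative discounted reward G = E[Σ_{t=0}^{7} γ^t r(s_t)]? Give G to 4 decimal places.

t=0: π = [0.3333, 0.1667, 0.1667, 0.3333], E[r] = 0.5000, γ^t·E[r] = 0.500000, running G = 0.500000
t=1: π = [0.3194, 0.2222, 0.2917, 0.1667], E[r] = 1.0833, γ^t·E[r] = 0.975000, running G = 1.475000
t=2: π = [0.3183, 0.2303, 0.2558, 0.1956], E[r] = 1.0069, γ^t·E[r] = 0.815625, running G = 2.290625
t=3: π = [0.3179, 0.2316, 0.2596, 0.1909], E[r] = 1.0231, γ^t·E[r] = 0.745875, running G = 3.036500
t=4: π = [0.3179, 0.2318, 0.2587, 0.1917], E[r] = 1.0209, γ^t·E[r] = 0.669800, running G = 3.706300
t=5: π = [0.3179, 0.2318, 0.2588, 0.1916], E[r] = 1.0213, γ^t·E[r] = 0.603093, running G = 4.309394
t=6: π = [0.3179, 0.2318, 0.2587, 0.1916], E[r] = 1.0213, γ^t·E[r] = 0.542747, running G = 4.852141
t=7: π = [0.3179, 0.2318, 0.2588, 0.1916], E[r] = 1.0213, γ^t·E[r] = 0.488479, running G = 5.340620

G = 5.3406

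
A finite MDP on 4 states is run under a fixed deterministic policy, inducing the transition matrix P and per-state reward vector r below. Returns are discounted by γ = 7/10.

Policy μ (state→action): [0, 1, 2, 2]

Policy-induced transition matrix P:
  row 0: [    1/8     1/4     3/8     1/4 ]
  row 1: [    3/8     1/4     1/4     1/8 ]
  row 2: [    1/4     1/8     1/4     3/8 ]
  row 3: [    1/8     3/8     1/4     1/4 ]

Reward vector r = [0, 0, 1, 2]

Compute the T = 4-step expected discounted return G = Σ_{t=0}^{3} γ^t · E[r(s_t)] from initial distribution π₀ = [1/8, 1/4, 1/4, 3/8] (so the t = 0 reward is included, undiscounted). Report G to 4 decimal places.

G = 2.1862

t=0: π = [0.1250, 0.2500, 0.2500, 0.3750], E[r] = 1.0000, γ^t·E[r] = 1.000000, running G = 1.000000
t=1: π = [0.2188, 0.2656, 0.2656, 0.2500], E[r] = 0.7656, γ^t·E[r] = 0.535938, running G = 1.535938
t=2: π = [0.2246, 0.2480, 0.2773, 0.2500], E[r] = 0.7773, γ^t·E[r] = 0.380898, running G = 1.916836
t=3: π = [0.2217, 0.2466, 0.2781, 0.2537], E[r] = 0.7854, γ^t·E[r] = 0.269392, running G = 2.186228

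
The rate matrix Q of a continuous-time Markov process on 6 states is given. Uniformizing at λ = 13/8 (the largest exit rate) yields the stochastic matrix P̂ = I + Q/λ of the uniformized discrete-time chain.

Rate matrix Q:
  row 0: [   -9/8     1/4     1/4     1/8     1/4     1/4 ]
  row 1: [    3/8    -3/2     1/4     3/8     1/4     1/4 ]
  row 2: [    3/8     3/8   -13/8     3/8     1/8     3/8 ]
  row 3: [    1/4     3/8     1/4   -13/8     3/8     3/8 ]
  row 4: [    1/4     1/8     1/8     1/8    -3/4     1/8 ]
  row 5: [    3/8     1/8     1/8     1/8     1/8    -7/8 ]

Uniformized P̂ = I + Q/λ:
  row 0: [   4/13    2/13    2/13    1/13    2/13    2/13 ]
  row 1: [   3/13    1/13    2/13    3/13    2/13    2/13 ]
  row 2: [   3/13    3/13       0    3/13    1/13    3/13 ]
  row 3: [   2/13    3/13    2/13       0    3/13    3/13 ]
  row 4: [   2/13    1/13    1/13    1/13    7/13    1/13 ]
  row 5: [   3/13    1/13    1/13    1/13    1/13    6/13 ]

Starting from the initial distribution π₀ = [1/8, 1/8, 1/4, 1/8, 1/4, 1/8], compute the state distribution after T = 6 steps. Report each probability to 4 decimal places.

t=0: π = [0.1250, 0.1250, 0.2500, 0.1250, 0.2500, 0.1250]
t=1: π = [0.2115, 0.1442, 0.0865, 0.1250, 0.2308, 0.2019]
t=2: π = [0.2197, 0.1257, 0.1072, 0.1028, 0.2300, 0.2145]
t=3: π = [0.2221, 0.1261, 0.1032, 0.1049, 0.2255, 0.2183]
t=4: π = [0.2224, 0.1260, 0.1038, 0.1041, 0.2239, 0.2197]
t=5: π = [0.2226, 0.1260, 0.1037, 0.1043, 0.2231, 0.2202]
t=6: π = [0.2227, 0.1261, 0.1038, 0.1043, 0.2228, 0.2204]

π = [0.2227, 0.1261, 0.1038, 0.1043, 0.2228, 0.2204]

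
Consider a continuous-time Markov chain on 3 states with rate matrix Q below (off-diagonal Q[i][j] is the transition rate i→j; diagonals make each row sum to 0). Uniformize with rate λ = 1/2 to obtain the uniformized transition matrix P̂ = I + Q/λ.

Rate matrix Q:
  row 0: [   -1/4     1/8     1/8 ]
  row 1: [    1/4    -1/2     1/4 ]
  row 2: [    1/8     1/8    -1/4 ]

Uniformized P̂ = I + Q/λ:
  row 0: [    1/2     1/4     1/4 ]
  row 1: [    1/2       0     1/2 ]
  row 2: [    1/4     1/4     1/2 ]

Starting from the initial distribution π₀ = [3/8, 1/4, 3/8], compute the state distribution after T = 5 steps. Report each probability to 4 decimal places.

t=0: π = [0.3750, 0.2500, 0.3750]
t=1: π = [0.4063, 0.1875, 0.4063]
t=2: π = [0.3984, 0.2031, 0.3984]
t=3: π = [0.4004, 0.1992, 0.4004]
t=4: π = [0.3999, 0.2002, 0.3999]
t=5: π = [0.4000, 0.2000, 0.4000]

π = [0.4000, 0.2000, 0.4000]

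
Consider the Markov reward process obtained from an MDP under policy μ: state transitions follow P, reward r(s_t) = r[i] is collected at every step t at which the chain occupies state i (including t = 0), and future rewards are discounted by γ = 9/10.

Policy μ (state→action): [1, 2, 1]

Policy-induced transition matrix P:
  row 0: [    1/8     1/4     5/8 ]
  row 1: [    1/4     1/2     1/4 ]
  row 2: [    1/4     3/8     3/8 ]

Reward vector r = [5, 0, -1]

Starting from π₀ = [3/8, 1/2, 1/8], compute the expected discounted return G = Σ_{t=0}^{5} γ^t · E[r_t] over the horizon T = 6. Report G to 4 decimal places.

G = 4.3440

t=0: π = [0.3750, 0.5000, 0.1250], E[r] = 1.7500, γ^t·E[r] = 1.750000, running G = 1.750000
t=1: π = [0.2031, 0.3906, 0.4063], E[r] = 0.6094, γ^t·E[r] = 0.548438, running G = 2.298438
t=2: π = [0.2246, 0.3984, 0.3770], E[r] = 0.7461, γ^t·E[r] = 0.604336, running G = 2.902773
t=3: π = [0.2219, 0.3967, 0.3813], E[r] = 0.7283, γ^t·E[r] = 0.530910, running G = 3.433683
t=4: π = [0.2223, 0.3969, 0.3809], E[r] = 0.7304, γ^t·E[r] = 0.479221, running G = 3.912904
t=5: π = [0.2222, 0.3968, 0.3810], E[r] = 0.7301, γ^t·E[r] = 0.431134, running G = 4.344038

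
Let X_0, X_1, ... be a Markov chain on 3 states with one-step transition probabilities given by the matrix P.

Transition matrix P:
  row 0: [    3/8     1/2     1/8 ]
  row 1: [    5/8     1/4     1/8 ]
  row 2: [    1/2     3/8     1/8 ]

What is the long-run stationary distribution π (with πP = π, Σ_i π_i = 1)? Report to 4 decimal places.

Balance equations π_j = Σ_i π_i·P[i][j]:
  π_0 = 3/8·π_0 + 5/8·π_1 + 1/2·π_2
  π_1 = 1/2·π_0 + 1/4·π_1 + 3/8·π_2
  normalize: π_0 + π_1 + π_2 = 1
Solving the linear system gives exactly π = [39/80, 31/80, 1/8].

π = [0.4875, 0.3875, 0.1250]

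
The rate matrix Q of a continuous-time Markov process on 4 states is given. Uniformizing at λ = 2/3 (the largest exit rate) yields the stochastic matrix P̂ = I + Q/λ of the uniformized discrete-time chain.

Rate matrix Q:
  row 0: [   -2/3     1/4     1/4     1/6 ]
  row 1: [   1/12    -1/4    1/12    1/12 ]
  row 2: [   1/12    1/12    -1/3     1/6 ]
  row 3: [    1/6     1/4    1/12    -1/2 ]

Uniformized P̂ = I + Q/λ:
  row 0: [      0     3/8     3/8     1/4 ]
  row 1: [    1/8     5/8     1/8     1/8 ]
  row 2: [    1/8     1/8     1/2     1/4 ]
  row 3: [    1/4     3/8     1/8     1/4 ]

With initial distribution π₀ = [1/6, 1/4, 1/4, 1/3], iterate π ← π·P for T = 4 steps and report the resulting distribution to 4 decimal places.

π = [0.1332, 0.4139, 0.2543, 0.1986]

t=0: π = [0.1667, 0.2500, 0.2500, 0.3333]
t=1: π = [0.1458, 0.3750, 0.2604, 0.2188]
t=2: π = [0.1341, 0.4036, 0.2591, 0.2031]
t=3: π = [0.1336, 0.4111, 0.2557, 0.1995]
t=4: π = [0.1332, 0.4139, 0.2543, 0.1986]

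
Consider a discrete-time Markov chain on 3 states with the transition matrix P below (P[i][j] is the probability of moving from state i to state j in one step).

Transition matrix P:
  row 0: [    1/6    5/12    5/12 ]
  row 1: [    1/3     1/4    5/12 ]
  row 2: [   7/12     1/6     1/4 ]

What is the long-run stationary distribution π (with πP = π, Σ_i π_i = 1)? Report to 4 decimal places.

π = [0.3622, 0.2806, 0.3571]

Balance equations π_j = Σ_i π_i·P[i][j]:
  π_0 = 1/6·π_0 + 1/3·π_1 + 7/12·π_2
  π_1 = 5/12·π_0 + 1/4·π_1 + 1/6·π_2
  normalize: π_0 + π_1 + π_2 = 1
Solving the linear system gives exactly π = [71/196, 55/196, 5/14].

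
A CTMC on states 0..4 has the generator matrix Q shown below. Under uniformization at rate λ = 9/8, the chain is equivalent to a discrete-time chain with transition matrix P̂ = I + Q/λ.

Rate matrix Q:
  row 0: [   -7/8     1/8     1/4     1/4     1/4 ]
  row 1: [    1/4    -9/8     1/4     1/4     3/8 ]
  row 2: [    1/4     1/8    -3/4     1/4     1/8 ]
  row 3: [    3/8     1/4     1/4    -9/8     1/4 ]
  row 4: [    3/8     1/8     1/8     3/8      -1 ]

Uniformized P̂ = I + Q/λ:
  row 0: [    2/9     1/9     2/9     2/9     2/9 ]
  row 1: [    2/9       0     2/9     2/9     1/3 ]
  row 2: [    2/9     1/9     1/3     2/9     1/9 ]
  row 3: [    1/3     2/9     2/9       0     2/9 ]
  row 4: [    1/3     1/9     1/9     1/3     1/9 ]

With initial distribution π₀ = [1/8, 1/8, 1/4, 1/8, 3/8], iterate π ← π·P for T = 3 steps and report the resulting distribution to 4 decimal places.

t=0: π = [0.1250, 0.1250, 0.2500, 0.1250, 0.3750]
t=1: π = [0.2778, 0.1111, 0.2083, 0.2361, 0.1667]
t=2: π = [0.2670, 0.1250, 0.2269, 0.1883, 0.1929]
t=3: π = [0.2646, 0.1181, 0.2260, 0.2018, 0.1895]

π = [0.2646, 0.1181, 0.2260, 0.2018, 0.1895]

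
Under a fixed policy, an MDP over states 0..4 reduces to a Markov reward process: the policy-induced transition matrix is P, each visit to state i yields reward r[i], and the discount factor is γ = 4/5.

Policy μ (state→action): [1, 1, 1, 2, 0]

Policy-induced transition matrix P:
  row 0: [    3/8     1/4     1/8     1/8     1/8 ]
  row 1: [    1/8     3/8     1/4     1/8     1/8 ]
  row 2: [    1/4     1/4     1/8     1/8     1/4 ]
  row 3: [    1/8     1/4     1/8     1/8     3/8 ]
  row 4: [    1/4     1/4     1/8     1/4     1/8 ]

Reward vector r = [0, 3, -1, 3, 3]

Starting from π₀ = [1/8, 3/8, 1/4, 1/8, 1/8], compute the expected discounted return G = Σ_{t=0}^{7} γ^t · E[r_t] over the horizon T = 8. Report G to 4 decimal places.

t=0: π = [0.1250, 0.3750, 0.2500, 0.1250, 0.1250], E[r] = 1.6250, γ^t·E[r] = 1.625000, running G = 1.625000
t=1: π = [0.2031, 0.2969, 0.1719, 0.1406, 0.1875], E[r] = 1.7031, γ^t·E[r] = 1.362500, running G = 2.987500
t=2: π = [0.2207, 0.2871, 0.1621, 0.1484, 0.1816], E[r] = 1.6895, γ^t·E[r] = 1.081250, running G = 4.068750
t=3: π = [0.2231, 0.2859, 0.1609, 0.1477, 0.1824], E[r] = 1.6870, γ^t·E[r] = 0.863750, running G = 4.932500
t=4: π = [0.2237, 0.2857, 0.1607, 0.1478, 0.1820], E[r] = 1.6860, γ^t·E[r] = 0.690575, running G = 5.623075
t=5: π = [0.2238, 0.2857, 0.1607, 0.1478, 0.1820], E[r] = 1.6858, γ^t·E[r] = 0.552410, running G = 6.175485
t=6: π = [0.2238, 0.2857, 0.1607, 0.1478, 0.1820], E[r] = 1.6858, γ^t·E[r] = 0.441917, running G = 6.617402
t=7: π = [0.2238, 0.2857, 0.1607, 0.1478, 0.1820], E[r] = 1.6858, γ^t·E[r] = 0.353532, running G = 6.970934

G = 6.9709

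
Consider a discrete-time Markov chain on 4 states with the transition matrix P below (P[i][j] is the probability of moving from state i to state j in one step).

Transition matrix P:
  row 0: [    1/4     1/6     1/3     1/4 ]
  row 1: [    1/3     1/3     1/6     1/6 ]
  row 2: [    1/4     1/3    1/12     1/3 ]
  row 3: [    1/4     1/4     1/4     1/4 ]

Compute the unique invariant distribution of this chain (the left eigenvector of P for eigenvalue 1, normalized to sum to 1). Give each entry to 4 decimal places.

π = [0.2723, 0.2675, 0.2146, 0.2456]

Balance equations π_j = Σ_i π_i·P[i][j]:
  π_0 = 1/4·π_0 + 1/3·π_1 + 1/4·π_2 + 1/4·π_3
  π_1 = 1/6·π_0 + 1/3·π_1 + 1/3·π_2 + 1/4·π_3
  π_2 = 1/3·π_0 + 1/6·π_1 + 1/12·π_2 + 1/4·π_3
  normalize: π_0 + π_1 + π_2 + π_3 = 1
Solving the linear system gives exactly π = [510/1873, 501/1873, 402/1873, 460/1873].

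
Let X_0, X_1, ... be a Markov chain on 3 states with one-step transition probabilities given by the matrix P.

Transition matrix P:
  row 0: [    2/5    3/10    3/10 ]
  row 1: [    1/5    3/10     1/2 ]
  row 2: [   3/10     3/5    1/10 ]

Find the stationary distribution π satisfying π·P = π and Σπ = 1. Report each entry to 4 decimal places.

π = [0.2895, 0.3947, 0.3158]

Balance equations π_j = Σ_i π_i·P[i][j]:
  π_0 = 2/5·π_0 + 1/5·π_1 + 3/10·π_2
  π_1 = 3/10·π_0 + 3/10·π_1 + 3/5·π_2
  normalize: π_0 + π_1 + π_2 = 1
Solving the linear system gives exactly π = [11/38, 15/38, 6/19].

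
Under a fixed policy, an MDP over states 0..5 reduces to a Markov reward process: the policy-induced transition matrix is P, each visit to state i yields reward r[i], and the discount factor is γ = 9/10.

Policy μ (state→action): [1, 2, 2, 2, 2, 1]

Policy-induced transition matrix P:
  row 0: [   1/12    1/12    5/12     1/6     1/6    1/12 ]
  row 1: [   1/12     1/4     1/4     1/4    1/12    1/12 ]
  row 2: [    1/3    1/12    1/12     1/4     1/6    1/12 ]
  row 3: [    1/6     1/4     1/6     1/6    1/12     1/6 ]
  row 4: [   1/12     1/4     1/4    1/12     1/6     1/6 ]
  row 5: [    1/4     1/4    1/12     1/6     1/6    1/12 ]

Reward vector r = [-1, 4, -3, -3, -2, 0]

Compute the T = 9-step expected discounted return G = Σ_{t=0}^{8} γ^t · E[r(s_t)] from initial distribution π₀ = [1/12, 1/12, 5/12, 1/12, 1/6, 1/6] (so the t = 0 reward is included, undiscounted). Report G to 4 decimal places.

t=0: π = [0.0833, 0.0833, 0.4167, 0.0833, 0.1667, 0.1667], E[r] = -1.5833, γ^t·E[r] = -1.583333, running G = -1.583333
t=1: π = [0.2222, 0.1667, 0.1597, 0.1944, 0.1528, 0.1042], E[r] = -0.9236, γ^t·E[r] = -0.831250, running G = -2.414583
t=2: π = [0.1568, 0.1863, 0.2269, 0.1811, 0.1366, 0.1123], E[r] = -0.9086, γ^t·E[r] = -0.735938, running G = -3.150521
t=3: π = [0.1739, 0.1861, 0.2045, 0.1897, 0.1360, 0.1098], E[r] = -0.8845, γ^t·E[r] = -0.644766, running G = -3.795286
t=4: π = [0.1686, 0.1869, 0.2108, 0.1879, 0.1354, 0.1105], E[r] = -0.8875, γ^t·E[r] = -0.582285, running G = -4.377572
t=5: π = [0.1701, 0.1868, 0.2089, 0.1885, 0.1354, 0.1103], E[r] = -0.8861, γ^t·E[r] = -0.523259, running G = -4.900830
t=6: π = [0.1696, 0.1868, 0.2094, 0.1884, 0.1354, 0.1103], E[r] = -0.8865, γ^t·E[r] = -0.471114, running G = -5.371945
t=7: π = [0.1698, 0.1868, 0.2093, 0.1884, 0.1354, 0.1103], E[r] = -0.8864, γ^t·E[r] = -0.423952, running G = -5.795896
t=8: π = [0.1697, 0.1868, 0.2093, 0.1884, 0.1354, 0.1103], E[r] = -0.8864, γ^t·E[r] = -0.381570, running G = -6.177466

G = -6.1775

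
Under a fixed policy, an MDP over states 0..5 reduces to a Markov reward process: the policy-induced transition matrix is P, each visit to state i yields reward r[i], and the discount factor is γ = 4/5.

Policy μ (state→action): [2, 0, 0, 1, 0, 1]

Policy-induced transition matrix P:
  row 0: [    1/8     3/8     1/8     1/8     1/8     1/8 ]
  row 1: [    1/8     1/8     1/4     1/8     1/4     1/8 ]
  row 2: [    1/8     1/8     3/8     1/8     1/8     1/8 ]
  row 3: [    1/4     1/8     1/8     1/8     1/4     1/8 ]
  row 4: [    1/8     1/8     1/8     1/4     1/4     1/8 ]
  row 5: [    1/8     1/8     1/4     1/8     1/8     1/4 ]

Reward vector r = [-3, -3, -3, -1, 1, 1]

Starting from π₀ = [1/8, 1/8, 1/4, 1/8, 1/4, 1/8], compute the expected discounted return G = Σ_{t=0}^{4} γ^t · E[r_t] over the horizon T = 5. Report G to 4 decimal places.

G = -4.5102

t=0: π = [0.1250, 0.1250, 0.2500, 0.1250, 0.2500, 0.1250], E[r] = -1.2500, γ^t·E[r] = -1.250000, running G = -1.250000
t=1: π = [0.1406, 0.1563, 0.2188, 0.1563, 0.1875, 0.1406], E[r] = -1.3750, γ^t·E[r] = -1.100000, running G = -2.350000
t=2: π = [0.1445, 0.1602, 0.2168, 0.1484, 0.1875, 0.1426], E[r] = -1.3828, γ^t·E[r] = -0.885000, running G = -3.235000
t=3: π = [0.1436, 0.1611, 0.2170, 0.1484, 0.1870, 0.1428], E[r] = -1.3838, γ^t·E[r] = -0.708500, running G = -3.943500
t=4: π = [0.1436, 0.1609, 0.2173, 0.1484, 0.1871, 0.1429], E[r] = -1.3835, γ^t·E[r] = -0.566700, running G = -4.510200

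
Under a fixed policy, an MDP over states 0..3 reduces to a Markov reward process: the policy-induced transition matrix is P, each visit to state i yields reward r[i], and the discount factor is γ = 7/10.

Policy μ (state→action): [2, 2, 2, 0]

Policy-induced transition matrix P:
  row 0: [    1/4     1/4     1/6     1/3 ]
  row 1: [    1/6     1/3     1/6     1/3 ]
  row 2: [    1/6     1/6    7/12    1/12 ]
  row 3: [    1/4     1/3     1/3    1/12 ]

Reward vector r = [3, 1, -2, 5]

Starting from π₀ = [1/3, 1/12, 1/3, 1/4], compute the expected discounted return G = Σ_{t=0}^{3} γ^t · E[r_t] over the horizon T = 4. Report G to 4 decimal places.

G = 3.4367

t=0: π = [0.3333, 0.0833, 0.3333, 0.2500], E[r] = 1.6667, γ^t·E[r] = 1.666667, running G = 1.666667
t=1: π = [0.2153, 0.2500, 0.3472, 0.1875], E[r] = 1.1389, γ^t·E[r] = 0.797222, running G = 2.463889
t=2: π = [0.2002, 0.2575, 0.3426, 0.1997], E[r] = 1.1713, γ^t·E[r] = 0.573935, running G = 3.037824
t=3: π = [0.2000, 0.2595, 0.3427, 0.1978], E[r] = 1.1630, γ^t·E[r] = 0.398910, running G = 3.436734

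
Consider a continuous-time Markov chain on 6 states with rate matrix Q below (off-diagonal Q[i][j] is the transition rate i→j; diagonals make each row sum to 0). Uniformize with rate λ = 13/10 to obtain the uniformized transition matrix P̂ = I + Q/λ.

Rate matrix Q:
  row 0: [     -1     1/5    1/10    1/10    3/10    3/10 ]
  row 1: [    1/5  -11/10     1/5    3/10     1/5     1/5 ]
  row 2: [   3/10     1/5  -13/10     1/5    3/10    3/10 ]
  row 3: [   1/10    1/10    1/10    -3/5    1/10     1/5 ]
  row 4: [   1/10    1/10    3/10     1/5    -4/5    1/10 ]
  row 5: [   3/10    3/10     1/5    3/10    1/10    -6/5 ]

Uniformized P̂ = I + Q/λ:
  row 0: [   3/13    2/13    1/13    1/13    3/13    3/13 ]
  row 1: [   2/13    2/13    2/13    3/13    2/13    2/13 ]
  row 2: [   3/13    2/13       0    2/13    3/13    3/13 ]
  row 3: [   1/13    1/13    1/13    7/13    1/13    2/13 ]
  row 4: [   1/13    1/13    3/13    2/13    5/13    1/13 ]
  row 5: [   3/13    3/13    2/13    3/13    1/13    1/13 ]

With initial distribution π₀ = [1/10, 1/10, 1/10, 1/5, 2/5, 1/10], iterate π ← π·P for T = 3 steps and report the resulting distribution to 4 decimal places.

π = [0.1508, 0.1300, 0.1197, 0.2614, 0.1903, 0.1478]

t=0: π = [0.1000, 0.1000, 0.1000, 0.2000, 0.4000, 0.1000]
t=1: π = [0.1308, 0.1154, 0.1462, 0.2385, 0.2385, 0.1308]
t=2: π = [0.1485, 0.1272, 0.1213, 0.2544, 0.2018, 0.1467]
t=3: π = [0.1508, 0.1300, 0.1197, 0.2614, 0.1903, 0.1478]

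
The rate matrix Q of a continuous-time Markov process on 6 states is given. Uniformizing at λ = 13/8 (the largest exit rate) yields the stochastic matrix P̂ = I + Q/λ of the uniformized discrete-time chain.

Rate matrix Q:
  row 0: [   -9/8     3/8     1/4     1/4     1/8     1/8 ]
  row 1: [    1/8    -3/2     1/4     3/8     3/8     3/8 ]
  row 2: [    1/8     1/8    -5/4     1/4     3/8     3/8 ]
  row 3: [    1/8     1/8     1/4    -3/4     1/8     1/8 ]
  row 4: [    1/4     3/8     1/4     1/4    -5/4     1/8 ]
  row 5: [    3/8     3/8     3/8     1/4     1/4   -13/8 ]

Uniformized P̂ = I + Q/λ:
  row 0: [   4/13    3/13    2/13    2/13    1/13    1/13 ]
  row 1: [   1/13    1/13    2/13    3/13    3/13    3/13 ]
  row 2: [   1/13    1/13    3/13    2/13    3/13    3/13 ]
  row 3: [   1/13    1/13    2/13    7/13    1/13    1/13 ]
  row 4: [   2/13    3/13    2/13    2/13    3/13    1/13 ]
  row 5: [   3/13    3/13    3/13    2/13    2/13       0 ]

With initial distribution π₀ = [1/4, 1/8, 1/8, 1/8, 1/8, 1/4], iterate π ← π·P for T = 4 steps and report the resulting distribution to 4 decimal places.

π = [0.1400, 0.1414, 0.1764, 0.2651, 0.1599, 0.1173]

t=0: π = [0.2500, 0.1250, 0.1250, 0.1250, 0.1250, 0.2500]
t=1: π = [0.1827, 0.1731, 0.1827, 0.2115, 0.1538, 0.0962]
t=2: π = [0.1457, 0.1435, 0.1753, 0.2485, 0.1627, 0.1243]
t=3: π = [0.1422, 0.1435, 0.1769, 0.2605, 0.1606, 0.1164]
t=4: π = [0.1400, 0.1414, 0.1764, 0.2651, 0.1599, 0.1173]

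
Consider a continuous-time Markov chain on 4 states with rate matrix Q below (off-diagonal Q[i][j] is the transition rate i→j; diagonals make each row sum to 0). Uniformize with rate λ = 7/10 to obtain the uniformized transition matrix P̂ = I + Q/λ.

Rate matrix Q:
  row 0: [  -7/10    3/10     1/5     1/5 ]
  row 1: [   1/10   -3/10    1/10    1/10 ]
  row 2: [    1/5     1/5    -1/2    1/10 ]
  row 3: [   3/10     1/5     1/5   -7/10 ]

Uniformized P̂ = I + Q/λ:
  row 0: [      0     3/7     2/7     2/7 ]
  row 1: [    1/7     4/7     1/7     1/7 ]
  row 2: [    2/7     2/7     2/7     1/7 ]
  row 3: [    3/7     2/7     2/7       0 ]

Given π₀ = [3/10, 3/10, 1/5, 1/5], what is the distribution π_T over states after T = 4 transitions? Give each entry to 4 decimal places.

π = [0.1907, 0.4375, 0.2233, 0.1485]

t=0: π = [0.3000, 0.3000, 0.2000, 0.2000]
t=1: π = [0.1857, 0.4143, 0.2429, 0.1571]
t=2: π = [0.1959, 0.4306, 0.2265, 0.1469]
t=3: π = [0.1892, 0.4367, 0.2242, 0.1499]
t=4: π = [0.1907, 0.4375, 0.2233, 0.1485]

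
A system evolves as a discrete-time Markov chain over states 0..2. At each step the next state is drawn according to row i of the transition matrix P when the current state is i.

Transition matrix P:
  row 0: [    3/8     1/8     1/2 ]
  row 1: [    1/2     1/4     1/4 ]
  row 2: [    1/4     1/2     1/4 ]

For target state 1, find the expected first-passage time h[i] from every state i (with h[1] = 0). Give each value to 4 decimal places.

First-step conditioning: h[1] = 0; for i ≠ 1, h[i] = 1 + Σ_k P[i][k]·h[k].
  h[0] = 1 + 3/8·h[0] + 1/2·h[2]
  h[2] = 1 + 1/4·h[0] + 1/4·h[2]
Solving the 2×2 linear system over states ≠ 1 gives exactly h = [40/11, 0, 28/11] (h[1] = 0 is the target).

h = [3.6364, 0.0000, 2.5455]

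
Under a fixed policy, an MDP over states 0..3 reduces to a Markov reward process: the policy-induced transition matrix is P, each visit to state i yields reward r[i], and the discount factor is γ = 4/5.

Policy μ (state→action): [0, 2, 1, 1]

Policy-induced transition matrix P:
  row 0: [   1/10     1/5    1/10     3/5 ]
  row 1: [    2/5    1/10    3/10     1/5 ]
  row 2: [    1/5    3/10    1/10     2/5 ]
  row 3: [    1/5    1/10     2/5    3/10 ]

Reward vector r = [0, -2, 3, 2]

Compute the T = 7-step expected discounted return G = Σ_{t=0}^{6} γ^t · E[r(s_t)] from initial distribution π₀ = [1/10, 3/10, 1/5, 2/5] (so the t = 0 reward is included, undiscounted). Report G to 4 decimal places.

t=0: π = [0.1000, 0.3000, 0.2000, 0.4000], E[r] = 0.8000, γ^t·E[r] = 0.800000, running G = 0.800000
t=1: π = [0.2500, 0.1500, 0.2800, 0.3200], E[r] = 1.1800, γ^t·E[r] = 0.944000, running G = 1.744000
t=2: π = [0.2050, 0.1810, 0.2260, 0.3880], E[r] = 1.0920, γ^t·E[r] = 0.698880, running G = 2.442880
t=3: π = [0.2157, 0.1657, 0.2526, 0.3660], E[r] = 1.1584, γ^t·E[r] = 0.593101, running G = 3.035981
t=4: π = [0.2116, 0.1721, 0.2429, 0.3734], E[r] = 1.1314, γ^t·E[r] = 0.463438, running G = 3.499419
t=5: π = [0.2133, 0.1697, 0.2464, 0.3706], E[r] = 1.1409, γ^t·E[r] = 0.373862, running G = 3.873281
t=6: π = [0.2126, 0.1706, 0.2451, 0.3716], E[r] = 1.1374, γ^t·E[r] = 0.298167, running G = 4.171447

G = 4.1714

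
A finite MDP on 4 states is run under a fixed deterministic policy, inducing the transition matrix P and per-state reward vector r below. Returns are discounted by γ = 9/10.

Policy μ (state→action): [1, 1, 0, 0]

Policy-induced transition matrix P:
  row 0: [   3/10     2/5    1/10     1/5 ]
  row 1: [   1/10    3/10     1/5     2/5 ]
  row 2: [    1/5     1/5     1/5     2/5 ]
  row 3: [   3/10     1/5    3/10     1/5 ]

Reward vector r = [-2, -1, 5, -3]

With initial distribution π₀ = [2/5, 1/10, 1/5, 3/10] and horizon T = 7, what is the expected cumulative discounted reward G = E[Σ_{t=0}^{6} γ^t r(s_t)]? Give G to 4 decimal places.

t=0: π = [0.4000, 0.1000, 0.2000, 0.3000], E[r] = -0.8000, γ^t·E[r] = -0.800000, running G = -0.800000
t=1: π = [0.2600, 0.2900, 0.1900, 0.2600], E[r] = -0.6400, γ^t·E[r] = -0.576000, running G = -1.376000
t=2: π = [0.2230, 0.2810, 0.2000, 0.2960], E[r] = -0.6150, γ^t·E[r] = -0.498150, running G = -1.874150
t=3: π = [0.2238, 0.2727, 0.2073, 0.2962], E[r] = -0.5724, γ^t·E[r] = -0.417280, running G = -2.291430
t=4: π = [0.2247, 0.2720, 0.2072, 0.2960], E[r] = -0.5733, γ^t·E[r] = -0.376136, running G = -2.667565
t=5: π = [0.2249, 0.2721, 0.2071, 0.2959], E[r] = -0.5738, γ^t·E[r] = -0.338833, running G = -3.006398
t=6: π = [0.2249, 0.2722, 0.2071, 0.2959], E[r] = -0.5740, γ^t·E[r] = -0.305035, running G = -3.311433

G = -3.3114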